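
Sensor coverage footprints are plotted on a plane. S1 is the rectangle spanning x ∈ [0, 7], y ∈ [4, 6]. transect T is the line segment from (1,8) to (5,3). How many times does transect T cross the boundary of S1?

The segment meets the boundary at (4.2,4), (2.6,6).

2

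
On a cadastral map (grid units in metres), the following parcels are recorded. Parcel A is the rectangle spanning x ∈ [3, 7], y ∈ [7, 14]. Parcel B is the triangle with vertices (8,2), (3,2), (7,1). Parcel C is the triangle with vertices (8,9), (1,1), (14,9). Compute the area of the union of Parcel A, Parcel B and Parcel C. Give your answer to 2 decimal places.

54.18

By inclusion–exclusion:
Individual areas: |Parcel A| = 28, |Parcel B| = 2.5, |Parcel C| = 24.
|Parcel A∩Parcel B| = 0.
|Parcel A∩Parcel C| = 0.3214.
|Parcel B∩Parcel C| = 0.
|Parcel A∩Parcel B∩Parcel C| = 0.
|Parcel A ∪ Parcel B ∪ Parcel C| = 54.5 − 0.3214 + 0 = 54.18.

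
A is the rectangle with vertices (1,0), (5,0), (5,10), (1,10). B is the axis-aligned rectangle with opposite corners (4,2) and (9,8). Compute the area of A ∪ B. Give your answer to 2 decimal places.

By inclusion–exclusion:
Individual areas: |A| = 40, |B| = 30.
|A∩B|: x∈[4,5], y∈[2,8] → 1·6 = 6.
|A ∪ B| = 70 − 6 = 64.00.

64.00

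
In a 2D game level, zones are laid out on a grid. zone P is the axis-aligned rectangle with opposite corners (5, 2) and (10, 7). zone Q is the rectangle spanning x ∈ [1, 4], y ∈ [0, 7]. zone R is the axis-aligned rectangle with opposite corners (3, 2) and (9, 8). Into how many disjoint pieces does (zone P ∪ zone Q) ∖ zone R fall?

2

(zone P ∪ zone Q) ∖ zone R splits into 2 disjoint pieces (area 5, area 16).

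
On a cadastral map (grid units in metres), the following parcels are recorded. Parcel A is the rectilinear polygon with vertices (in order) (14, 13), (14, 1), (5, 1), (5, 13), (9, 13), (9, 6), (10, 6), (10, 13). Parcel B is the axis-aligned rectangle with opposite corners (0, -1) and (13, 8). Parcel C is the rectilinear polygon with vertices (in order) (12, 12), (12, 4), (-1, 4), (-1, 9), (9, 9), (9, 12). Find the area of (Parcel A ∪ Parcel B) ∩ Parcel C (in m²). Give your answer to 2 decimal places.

|Parcel A ∪ Parcel B| = 164.
|(Parcel A ∪ Parcel B) ∩ Parcel C| = 60.00.

60.00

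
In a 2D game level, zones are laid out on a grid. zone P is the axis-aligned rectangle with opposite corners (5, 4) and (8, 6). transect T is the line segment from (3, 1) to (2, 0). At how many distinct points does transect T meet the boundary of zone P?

The segment lies entirely outside zone P and never meets its boundary.

0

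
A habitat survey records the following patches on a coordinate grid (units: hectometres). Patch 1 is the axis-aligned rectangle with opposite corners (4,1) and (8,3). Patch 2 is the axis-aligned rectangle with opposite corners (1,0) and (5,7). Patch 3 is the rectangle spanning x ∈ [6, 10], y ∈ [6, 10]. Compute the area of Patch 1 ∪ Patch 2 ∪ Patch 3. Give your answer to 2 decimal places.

By inclusion–exclusion:
Individual areas: |Patch 1| = 8, |Patch 2| = 28, |Patch 3| = 16.
|Patch 1∩Patch 2|: x∈[4,5], y∈[1,3] → 1·2 = 2.
|Patch 1∩Patch 3| = 0 (no overlap).
|Patch 2∩Patch 3| = 0 (no overlap).
|Patch 1∩Patch 2∩Patch 3| = 0.
|Patch 1 ∪ Patch 2 ∪ Patch 3| = 52 − 2 + 0 = 50.00.

50.00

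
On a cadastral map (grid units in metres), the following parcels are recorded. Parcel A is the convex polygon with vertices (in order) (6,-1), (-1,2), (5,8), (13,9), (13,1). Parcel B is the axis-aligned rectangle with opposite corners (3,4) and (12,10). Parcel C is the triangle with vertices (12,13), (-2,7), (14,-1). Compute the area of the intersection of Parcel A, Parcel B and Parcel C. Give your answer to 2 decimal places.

The intersection is the polygon with vertices (12,8.875), (12,4), (4,4), (3,4.5), (3,6), (5,8).
By the shoelace formula its area is 36.81.

36.81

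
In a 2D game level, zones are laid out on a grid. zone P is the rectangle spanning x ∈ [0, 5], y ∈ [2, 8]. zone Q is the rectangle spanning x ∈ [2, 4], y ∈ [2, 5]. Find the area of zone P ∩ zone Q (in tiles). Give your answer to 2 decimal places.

6.00

|zone P∩zone Q|: x∈[2,4], y∈[2,5] → 2·3 = 6.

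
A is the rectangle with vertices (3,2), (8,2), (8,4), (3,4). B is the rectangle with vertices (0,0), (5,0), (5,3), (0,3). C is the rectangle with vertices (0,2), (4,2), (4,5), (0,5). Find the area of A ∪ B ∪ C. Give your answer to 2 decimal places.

By inclusion–exclusion:
Individual areas: |A| = 10, |B| = 15, |C| = 12.
|A∩B|: x∈[3,5], y∈[2,3] → 2·1 = 2.
|A∩C|: x∈[3,4], y∈[2,4] → 1·2 = 2.
|B∩C|: x∈[0,4], y∈[2,3] → 4·1 = 4.
|A∩B∩C| = 1.
|A ∪ B ∪ C| = 37 − 8 + 1 = 30.00.

30.00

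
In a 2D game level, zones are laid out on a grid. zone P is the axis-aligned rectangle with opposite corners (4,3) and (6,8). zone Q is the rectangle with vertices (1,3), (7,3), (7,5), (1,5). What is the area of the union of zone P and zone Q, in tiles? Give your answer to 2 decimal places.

By inclusion–exclusion:
Individual areas: |zone P| = 10, |zone Q| = 12.
|zone P∩zone Q|: x∈[4,6], y∈[3,5] → 2·2 = 4.
|zone P ∪ zone Q| = 22 − 4 = 18.00.

18.00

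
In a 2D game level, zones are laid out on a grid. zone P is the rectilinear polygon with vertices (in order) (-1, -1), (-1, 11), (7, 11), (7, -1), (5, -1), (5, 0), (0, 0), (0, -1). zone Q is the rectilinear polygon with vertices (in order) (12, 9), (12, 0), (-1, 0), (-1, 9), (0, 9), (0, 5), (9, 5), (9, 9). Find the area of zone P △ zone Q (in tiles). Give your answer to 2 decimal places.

84.00

|zone P| = 91, |zone Q| = 81, |zone P∩zone Q| = 44.
|zone P △ zone Q| = |zone P| + |zone Q| − 2·|zone P∩zone Q| = 91 + 81 − 88 = 84.00.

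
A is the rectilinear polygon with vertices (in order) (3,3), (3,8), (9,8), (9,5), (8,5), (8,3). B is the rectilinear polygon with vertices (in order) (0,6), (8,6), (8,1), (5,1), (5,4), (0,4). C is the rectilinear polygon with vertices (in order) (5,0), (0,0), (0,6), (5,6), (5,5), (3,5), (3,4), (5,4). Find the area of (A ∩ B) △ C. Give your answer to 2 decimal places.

37.00

|A ∩ B| = 13.
|(A ∩ B) ∩ C| = 2.
|(A ∩ B) △ C| = 13 + 28 − 4 = 37.00.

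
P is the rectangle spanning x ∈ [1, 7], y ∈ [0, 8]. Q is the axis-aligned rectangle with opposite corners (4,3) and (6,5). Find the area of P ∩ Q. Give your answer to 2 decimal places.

4.00

|P∩Q|: x∈[4,6], y∈[3,5] → 2·2 = 4.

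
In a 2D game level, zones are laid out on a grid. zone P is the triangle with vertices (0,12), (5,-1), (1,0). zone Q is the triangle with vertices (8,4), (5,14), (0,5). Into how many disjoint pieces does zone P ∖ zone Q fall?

zone P ∖ zone Q splits into 2 disjoint pieces (area 3.7928, area 15.6642).

2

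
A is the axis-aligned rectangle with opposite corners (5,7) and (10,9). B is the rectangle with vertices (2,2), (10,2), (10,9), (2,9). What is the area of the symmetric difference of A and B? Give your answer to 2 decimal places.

|A∩B|: x∈[5,10], y∈[7,9] → 5·2 = 10.
|A △ B| = |A| + |B| − 2·|A∩B| = 10 + 56 − 20 = 46.00.

46.00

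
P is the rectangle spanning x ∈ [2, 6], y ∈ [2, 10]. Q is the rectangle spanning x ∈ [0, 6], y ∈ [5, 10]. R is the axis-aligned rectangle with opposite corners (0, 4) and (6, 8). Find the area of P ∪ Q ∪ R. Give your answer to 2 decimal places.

44.00

By inclusion–exclusion:
Individual areas: |P| = 32, |Q| = 30, |R| = 24.
|P∩Q|: x∈[2,6], y∈[5,10] → 4·5 = 20.
|P∩R|: x∈[2,6], y∈[4,8] → 4·4 = 16.
|Q∩R|: x∈[0,6], y∈[5,8] → 6·3 = 18.
|P∩Q∩R| = 12.
|P ∪ Q ∪ R| = 86 − 54 + 12 = 44.00.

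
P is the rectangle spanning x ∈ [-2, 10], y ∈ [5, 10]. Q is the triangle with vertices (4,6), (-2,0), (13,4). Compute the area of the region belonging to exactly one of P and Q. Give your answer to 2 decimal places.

|P| = 60, |Q| = 33, |P∩Q| = 2.75.
|P △ Q| = |P| + |Q| − 2·|P∩Q| = 60 + 33 − 5.5 = 87.50.

87.50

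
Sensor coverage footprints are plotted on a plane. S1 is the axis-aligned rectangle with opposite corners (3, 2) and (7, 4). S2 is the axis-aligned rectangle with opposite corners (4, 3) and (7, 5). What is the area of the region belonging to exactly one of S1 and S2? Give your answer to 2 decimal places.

8.00

|S1∩S2|: x∈[4,7], y∈[3,4] → 3·1 = 3.
|S1 △ S2| = |S1| + |S2| − 2·|S1∩S2| = 8 + 6 − 6 = 8.00.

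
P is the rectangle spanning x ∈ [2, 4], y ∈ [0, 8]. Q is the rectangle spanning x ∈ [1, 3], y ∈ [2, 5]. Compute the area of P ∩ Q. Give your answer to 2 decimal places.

3.00

|P∩Q|: x∈[2,3], y∈[2,5] → 1·3 = 3.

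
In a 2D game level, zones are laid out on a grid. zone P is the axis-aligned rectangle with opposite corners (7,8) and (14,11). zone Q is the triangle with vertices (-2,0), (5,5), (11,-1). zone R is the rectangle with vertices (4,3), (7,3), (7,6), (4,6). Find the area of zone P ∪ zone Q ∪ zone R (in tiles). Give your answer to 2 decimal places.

62.36

By inclusion–exclusion:
Individual areas: |zone P| = 21, |zone Q| = 36, |zone R| = 9.
|zone P∩zone Q| = 0.
|zone P∩zone R| = 0 (no overlap).
|zone Q∩zone R| = 3.6429.
|zone P∩zone Q∩zone R| = 0.
|zone P ∪ zone Q ∪ zone R| = 66 − 3.6429 + 0 = 62.36.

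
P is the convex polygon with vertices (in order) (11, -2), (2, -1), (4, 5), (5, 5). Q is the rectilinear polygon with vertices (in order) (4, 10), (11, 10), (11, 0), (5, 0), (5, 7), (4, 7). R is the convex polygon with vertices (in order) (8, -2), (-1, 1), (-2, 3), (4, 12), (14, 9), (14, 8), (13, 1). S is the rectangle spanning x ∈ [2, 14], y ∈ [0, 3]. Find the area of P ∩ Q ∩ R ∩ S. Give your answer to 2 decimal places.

9.00

The intersection is the polygon with vertices (5,3), (6.714,3), (9.286,0), (5,0).
By the shoelace formula its area is 9.00.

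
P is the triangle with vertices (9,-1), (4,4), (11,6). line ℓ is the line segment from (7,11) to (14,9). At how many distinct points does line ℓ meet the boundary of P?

The segment lies entirely outside P and never meets its boundary.

0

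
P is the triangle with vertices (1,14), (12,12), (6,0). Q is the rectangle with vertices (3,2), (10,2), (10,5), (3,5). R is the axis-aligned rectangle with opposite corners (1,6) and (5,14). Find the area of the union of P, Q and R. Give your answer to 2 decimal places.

By inclusion–exclusion:
Individual areas: |P| = 72, |Q| = 21, |R| = 32.
|P∩Q| = 9.
|P∩R| = 19.1169.
|Q∩R| = 0 (no overlap).
|P∩Q∩R| = 0.
|P ∪ Q ∪ R| = 125 − 28.1169 + 0 = 96.88.

96.88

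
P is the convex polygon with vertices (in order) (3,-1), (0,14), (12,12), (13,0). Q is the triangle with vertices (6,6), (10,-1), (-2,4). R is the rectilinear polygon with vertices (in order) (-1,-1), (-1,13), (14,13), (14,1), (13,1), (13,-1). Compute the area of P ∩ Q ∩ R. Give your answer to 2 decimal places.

The intersection is the polygon with vertices (6,6), (9.622,-0.338), (8.645,-0.435), (2.364,2.182), (1.81,4.952).
By the shoelace formula its area is 26.12.

26.12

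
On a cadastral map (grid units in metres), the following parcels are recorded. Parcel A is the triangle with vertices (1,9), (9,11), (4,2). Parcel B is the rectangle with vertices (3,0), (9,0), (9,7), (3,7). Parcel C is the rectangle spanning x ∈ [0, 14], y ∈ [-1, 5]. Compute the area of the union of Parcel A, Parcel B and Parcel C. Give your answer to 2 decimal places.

116.13

By inclusion–exclusion:
Individual areas: |Parcel A| = 31, |Parcel B| = 42, |Parcel C| = 84.
|Parcel A∩Parcel B| = 10.7778.
|Parcel A∩Parcel C| = 4.4286.
|Parcel B∩Parcel C|: x∈[3,9], y∈[0,5] → 6·5 = 30.
|Parcel A∩Parcel B∩Parcel C| = 4.3333.
|Parcel A ∪ Parcel B ∪ Parcel C| = 157 − 45.2063 + 4.3333 = 116.13.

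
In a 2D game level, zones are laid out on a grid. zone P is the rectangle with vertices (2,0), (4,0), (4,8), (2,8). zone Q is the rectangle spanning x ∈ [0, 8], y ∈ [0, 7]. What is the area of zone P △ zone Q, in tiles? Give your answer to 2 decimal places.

|zone P∩zone Q|: x∈[2,4], y∈[0,7] → 2·7 = 14.
|zone P △ zone Q| = |zone P| + |zone Q| − 2·|zone P∩zone Q| = 16 + 56 − 28 = 44.00.

44.00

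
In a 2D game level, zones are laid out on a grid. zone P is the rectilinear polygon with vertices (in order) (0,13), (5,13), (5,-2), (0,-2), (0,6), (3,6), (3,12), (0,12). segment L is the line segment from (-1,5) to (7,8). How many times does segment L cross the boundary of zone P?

The segment meets the boundary at (1.667,6), (5,7.25), (3,6.5), (0,5.375).

4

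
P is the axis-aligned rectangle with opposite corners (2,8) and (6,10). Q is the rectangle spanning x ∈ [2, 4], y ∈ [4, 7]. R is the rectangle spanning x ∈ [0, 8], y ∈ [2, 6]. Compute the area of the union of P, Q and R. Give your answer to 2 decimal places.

42.00

By inclusion–exclusion:
Individual areas: |P| = 8, |Q| = 6, |R| = 32.
|P∩Q| = 0 (no overlap).
|P∩R| = 0 (no overlap).
|Q∩R|: x∈[2,4], y∈[4,6] → 2·2 = 4.
|P∩Q∩R| = 0.
|P ∪ Q ∪ R| = 46 − 4 + 0 = 42.00.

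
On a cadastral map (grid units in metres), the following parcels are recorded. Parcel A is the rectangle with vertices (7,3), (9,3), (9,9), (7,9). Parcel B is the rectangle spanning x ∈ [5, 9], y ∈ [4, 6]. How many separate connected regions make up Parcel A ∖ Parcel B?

2

Parcel A ∖ Parcel B splits into 2 disjoint pieces (area 2, area 6).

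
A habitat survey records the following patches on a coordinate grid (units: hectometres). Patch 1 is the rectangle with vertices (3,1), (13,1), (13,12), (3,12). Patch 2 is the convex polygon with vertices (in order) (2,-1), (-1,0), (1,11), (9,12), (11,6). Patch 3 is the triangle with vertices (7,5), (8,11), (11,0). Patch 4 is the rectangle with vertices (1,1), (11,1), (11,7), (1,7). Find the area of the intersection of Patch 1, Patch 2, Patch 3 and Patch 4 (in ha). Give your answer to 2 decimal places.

6.16

The intersection is the polygon with vertices (7,5), (7.333,7), (9.091,7), (9.65,4.95), (8.041,3.699).
By the shoelace formula its area is 6.16.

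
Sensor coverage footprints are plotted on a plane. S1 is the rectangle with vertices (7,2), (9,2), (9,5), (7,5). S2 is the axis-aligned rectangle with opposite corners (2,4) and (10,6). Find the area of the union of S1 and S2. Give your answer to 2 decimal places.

By inclusion–exclusion:
Individual areas: |S1| = 6, |S2| = 16.
|S1∩S2|: x∈[7,9], y∈[4,5] → 2·1 = 2.
|S1 ∪ S2| = 22 − 2 = 20.00.

20.00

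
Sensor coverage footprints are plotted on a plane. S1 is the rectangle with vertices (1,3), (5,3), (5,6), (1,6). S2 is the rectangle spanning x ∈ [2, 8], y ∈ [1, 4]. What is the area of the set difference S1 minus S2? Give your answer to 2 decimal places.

9.00

|S1∩S2|: x∈[2,5], y∈[3,4] → 3·1 = 3.
|S1| = 12.
|S1 ∖ S2| = |S1| − |S1∩S2| = 12 − 3 = 9.00.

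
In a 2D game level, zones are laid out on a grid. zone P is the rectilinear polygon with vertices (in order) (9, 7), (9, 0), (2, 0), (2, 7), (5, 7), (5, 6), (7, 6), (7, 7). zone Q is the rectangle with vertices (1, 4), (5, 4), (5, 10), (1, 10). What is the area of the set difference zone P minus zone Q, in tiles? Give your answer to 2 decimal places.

|zone P| = 47, |zone P∩zone Q| = 9.
|zone P ∖ zone Q| = |zone P| − |zone P∩zone Q| = 47 − 9 = 38.00.

38.00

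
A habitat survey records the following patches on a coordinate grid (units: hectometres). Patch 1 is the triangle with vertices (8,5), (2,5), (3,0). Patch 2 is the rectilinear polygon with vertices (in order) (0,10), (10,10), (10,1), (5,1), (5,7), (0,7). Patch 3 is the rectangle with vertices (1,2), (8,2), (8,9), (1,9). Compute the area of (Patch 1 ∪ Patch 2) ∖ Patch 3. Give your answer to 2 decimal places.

33.40

|Patch 1 ∪ Patch 2| = 70.5.
|(Patch 1 ∪ Patch 2) ∩ Patch 3| = 37.1.
|(Patch 1 ∪ Patch 2) ∖ Patch 3| = 70.5 − 37.1 = 33.40.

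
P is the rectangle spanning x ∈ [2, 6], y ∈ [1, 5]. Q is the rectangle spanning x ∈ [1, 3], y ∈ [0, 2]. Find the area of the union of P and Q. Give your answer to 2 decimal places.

19.00

By inclusion–exclusion:
Individual areas: |P| = 16, |Q| = 4.
|P∩Q|: x∈[2,3], y∈[1,2] → 1·1 = 1.
|P ∪ Q| = 20 − 1 = 19.00.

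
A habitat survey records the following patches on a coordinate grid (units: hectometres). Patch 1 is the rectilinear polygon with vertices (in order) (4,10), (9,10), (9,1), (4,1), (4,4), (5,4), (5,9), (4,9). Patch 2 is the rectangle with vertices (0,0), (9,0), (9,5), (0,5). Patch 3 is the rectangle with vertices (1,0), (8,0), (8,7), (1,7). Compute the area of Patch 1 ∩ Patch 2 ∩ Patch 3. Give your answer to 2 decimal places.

The intersection is the polygon with vertices (4,1), (4,4), (5,4), (5,5), (8,5), (8,1).
By the shoelace formula its area is 15.00.

15.00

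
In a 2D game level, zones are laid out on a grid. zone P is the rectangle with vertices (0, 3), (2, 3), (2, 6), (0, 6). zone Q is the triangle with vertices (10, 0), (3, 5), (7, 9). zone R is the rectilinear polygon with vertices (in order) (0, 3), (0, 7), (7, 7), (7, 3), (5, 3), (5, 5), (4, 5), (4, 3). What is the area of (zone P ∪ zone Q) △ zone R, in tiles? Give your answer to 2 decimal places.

23.74

|zone P ∪ zone Q| = 30.
|(zone P ∪ zone Q) ∩ zone R| = 16.1286.
|(zone P ∪ zone Q) △ zone R| = 30 + 26 − 32.2571 = 23.74.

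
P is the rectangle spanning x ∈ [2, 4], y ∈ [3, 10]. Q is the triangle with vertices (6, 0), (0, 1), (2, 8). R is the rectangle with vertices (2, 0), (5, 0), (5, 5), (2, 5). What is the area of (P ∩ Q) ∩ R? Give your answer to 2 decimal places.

3.75

The region (P ∩ Q) ∩ R is the polygon with vertices (2,3), (2,5), (3.5,5), (4,4), (4,3).
By the shoelace formula its area is 3.75.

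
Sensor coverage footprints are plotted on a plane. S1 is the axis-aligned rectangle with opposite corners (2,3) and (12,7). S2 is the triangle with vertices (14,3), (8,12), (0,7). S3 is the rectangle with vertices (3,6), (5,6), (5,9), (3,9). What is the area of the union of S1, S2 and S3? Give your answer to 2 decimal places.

By inclusion–exclusion:
Individual areas: |S1| = 40, |S2| = 51, |S3| = 6.
|S1∩S2| = 19.6667.
|S1∩S3|: x∈[3,5], y∈[6,7] → 2·1 = 2.
|S2∩S3| = 5.9518.
|S1∩S2∩S3| = 1.9643.
|S1 ∪ S2 ∪ S3| = 97 − 27.6185 + 1.9643 = 71.35.

71.35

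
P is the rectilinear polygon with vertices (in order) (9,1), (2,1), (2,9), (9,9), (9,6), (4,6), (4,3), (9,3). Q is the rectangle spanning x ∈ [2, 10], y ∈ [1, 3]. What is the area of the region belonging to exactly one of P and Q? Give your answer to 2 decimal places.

29.00

|P| = 41, |Q| = 16, |P∩Q| = 14.
|P △ Q| = |P| + |Q| − 2·|P∩Q| = 41 + 16 − 28 = 29.00.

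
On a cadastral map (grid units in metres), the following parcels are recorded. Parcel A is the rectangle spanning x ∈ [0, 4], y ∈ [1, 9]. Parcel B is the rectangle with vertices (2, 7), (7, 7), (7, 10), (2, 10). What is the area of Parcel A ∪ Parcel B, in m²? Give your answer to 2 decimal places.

43.00

By inclusion–exclusion:
Individual areas: |Parcel A| = 32, |Parcel B| = 15.
|Parcel A∩Parcel B|: x∈[2,4], y∈[7,9] → 2·2 = 4.
|Parcel A ∪ Parcel B| = 47 − 4 = 43.00.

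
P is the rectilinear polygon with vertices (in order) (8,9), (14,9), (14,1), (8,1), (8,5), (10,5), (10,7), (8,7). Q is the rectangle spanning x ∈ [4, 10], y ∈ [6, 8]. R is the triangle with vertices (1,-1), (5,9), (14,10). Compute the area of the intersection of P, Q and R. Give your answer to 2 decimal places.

2.00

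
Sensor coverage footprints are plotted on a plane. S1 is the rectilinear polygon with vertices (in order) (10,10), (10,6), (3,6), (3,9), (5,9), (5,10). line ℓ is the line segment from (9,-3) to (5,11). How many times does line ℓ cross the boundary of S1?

2

The segment meets the boundary at (5.286,10), (6.429,6).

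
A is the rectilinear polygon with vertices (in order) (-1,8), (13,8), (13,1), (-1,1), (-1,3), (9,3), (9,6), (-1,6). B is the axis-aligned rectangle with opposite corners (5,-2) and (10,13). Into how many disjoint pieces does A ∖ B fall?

3

A ∖ B splits into 3 disjoint pieces (area 12, area 21, area 12).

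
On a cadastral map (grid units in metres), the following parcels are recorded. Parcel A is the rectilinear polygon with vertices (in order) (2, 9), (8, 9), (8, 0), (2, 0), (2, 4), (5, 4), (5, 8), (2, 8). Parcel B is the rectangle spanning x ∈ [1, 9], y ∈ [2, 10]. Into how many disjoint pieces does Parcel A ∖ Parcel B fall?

1

Parcel A ∖ Parcel B is a single connected region.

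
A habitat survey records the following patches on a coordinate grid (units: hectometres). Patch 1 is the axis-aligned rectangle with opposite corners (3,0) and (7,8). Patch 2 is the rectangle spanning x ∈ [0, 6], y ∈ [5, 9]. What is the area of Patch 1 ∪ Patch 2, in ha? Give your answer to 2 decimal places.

By inclusion–exclusion:
Individual areas: |Patch 1| = 32, |Patch 2| = 24.
|Patch 1∩Patch 2|: x∈[3,6], y∈[5,8] → 3·3 = 9.
|Patch 1 ∪ Patch 2| = 56 − 9 = 47.00.

47.00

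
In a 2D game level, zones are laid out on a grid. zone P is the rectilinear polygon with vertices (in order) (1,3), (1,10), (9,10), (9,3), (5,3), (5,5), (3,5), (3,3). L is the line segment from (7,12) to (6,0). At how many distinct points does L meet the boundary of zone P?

The segment meets the boundary at (6.25,3), (6.833,10).

2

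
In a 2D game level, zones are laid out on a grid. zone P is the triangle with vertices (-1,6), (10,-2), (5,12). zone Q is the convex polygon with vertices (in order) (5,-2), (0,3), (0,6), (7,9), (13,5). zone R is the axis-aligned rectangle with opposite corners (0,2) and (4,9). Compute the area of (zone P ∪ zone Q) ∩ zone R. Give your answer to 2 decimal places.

25.50

The region (zone P ∪ zone Q) ∩ zone R is the polygon with vertices (2,9), (4,9), (4,2), (1,2), (0,3), (0,5.273), (0,7).
By the shoelace formula its area is 25.50.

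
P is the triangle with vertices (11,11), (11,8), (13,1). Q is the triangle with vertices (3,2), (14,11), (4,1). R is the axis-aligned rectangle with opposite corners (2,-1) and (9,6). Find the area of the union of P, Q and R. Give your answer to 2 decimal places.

By inclusion–exclusion:
Individual areas: |P| = 3, |Q| = 10, |R| = 49.
|P∩Q| = 0.2322.
|P∩R| = 0.
|Q∩R| = 7.2222.
|P∩Q∩R| = 0.
|P ∪ Q ∪ R| = 62 − 7.4545 + 0 = 54.55.

54.55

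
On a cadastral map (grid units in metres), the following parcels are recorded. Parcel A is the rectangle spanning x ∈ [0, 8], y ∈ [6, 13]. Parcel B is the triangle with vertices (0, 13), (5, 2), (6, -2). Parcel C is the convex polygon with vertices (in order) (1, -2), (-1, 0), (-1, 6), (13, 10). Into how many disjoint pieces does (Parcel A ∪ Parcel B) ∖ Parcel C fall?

2

(Parcel A ∪ Parcel B) ∖ Parcel C splits into 2 disjoint pieces (area 44.5714, area 1.0714).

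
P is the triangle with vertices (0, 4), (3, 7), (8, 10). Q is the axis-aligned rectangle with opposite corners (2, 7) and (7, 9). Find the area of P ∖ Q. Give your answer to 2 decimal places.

|P| = 3, |P∩Q| = 1.3333.
|P ∖ Q| = |P| − |P∩Q| = 3 − 1.3333 = 1.67.

1.67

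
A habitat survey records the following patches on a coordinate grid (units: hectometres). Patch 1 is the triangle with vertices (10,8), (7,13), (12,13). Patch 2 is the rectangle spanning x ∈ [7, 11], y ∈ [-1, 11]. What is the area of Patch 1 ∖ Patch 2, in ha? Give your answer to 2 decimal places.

|Patch 1| = 12.5, |Patch 1∩Patch 2| = 4.45.
|Patch 1 ∖ Patch 2| = |Patch 1| − |Patch 1∩Patch 2| = 12.5 − 4.45 = 8.05.

8.05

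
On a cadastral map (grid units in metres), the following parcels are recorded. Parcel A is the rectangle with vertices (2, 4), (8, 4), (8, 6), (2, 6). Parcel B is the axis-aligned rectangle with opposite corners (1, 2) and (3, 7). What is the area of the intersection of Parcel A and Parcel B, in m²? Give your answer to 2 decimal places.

2.00

|Parcel A∩Parcel B|: x∈[2,3], y∈[4,6] → 1·2 = 2.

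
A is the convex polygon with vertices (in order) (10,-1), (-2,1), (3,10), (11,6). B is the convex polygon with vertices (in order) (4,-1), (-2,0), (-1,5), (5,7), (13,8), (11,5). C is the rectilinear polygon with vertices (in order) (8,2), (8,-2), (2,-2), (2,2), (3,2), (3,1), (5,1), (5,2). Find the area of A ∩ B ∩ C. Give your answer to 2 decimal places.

The intersection is the polygon with vertices (4.977,-0.163), (2,0.333), (2,2), (3,2), (3,1), (5,1), (5,2), (7.5,2).
By the shoelace formula its area is 6.43.

6.43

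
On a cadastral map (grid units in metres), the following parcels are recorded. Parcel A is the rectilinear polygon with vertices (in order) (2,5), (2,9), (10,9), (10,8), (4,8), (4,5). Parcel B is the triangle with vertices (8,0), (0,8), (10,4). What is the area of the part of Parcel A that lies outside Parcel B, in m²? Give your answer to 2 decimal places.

|Parcel A| = 14, |Parcel A∩Parcel B| = 3.1.
|Parcel A ∖ Parcel B| = |Parcel A| − |Parcel A∩Parcel B| = 14 − 3.1 = 10.90.

10.90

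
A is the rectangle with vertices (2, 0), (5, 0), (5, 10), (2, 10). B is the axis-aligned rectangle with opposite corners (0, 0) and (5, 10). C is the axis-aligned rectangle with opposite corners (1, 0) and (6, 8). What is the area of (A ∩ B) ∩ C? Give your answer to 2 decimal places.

24.00

The region (A ∩ B) ∩ C is the polygon with vertices (2,0), (2,8), (5,8), (5,0).
By the shoelace formula its area is 24.00.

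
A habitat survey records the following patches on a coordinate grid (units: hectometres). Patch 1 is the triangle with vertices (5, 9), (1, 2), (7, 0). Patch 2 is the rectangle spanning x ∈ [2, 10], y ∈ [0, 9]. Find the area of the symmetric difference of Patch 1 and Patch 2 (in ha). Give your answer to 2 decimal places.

|Patch 1| = 25, |Patch 2| = 72, |Patch 1∩Patch 2| = 23.9583.
|Patch 1 △ Patch 2| = |Patch 1| + |Patch 2| − 2·|Patch 1∩Patch 2| = 25 + 72 − 47.9167 = 49.08.

49.08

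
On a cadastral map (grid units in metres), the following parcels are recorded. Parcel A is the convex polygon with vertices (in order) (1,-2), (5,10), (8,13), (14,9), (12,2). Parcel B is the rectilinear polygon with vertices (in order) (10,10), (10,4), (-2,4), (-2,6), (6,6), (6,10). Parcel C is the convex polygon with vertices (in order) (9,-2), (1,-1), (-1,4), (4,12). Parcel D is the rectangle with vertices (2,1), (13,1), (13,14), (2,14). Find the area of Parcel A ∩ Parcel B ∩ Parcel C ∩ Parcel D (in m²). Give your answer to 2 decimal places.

6.36

The intersection is the polygon with vertices (6,6.4), (6.857,4), (3,4), (3.667,6), (6,6).
By the shoelace formula its area is 6.36.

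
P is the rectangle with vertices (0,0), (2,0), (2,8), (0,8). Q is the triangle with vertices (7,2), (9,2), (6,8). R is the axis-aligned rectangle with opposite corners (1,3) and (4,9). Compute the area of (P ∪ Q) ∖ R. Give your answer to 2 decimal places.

17.00

|P ∪ Q| = 22.
|(P ∪ Q) ∩ R| = 5.
|(P ∪ Q) ∖ R| = 22 − 5 = 17.00.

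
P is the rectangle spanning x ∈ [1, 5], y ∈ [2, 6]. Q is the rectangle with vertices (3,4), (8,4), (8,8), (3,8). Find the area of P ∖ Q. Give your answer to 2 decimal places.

12.00

|P∩Q|: x∈[3,5], y∈[4,6] → 2·2 = 4.
|P| = 16.
|P ∖ Q| = |P| − |P∩Q| = 16 − 4 = 12.00.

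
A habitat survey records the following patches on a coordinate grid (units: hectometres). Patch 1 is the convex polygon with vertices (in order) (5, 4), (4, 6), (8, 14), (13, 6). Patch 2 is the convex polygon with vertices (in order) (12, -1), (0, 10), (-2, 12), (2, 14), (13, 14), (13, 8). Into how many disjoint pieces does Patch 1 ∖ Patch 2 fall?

Patch 1 ∖ Patch 2 splits into 2 disjoint pieces (area 1.7161, area 0.0399).

2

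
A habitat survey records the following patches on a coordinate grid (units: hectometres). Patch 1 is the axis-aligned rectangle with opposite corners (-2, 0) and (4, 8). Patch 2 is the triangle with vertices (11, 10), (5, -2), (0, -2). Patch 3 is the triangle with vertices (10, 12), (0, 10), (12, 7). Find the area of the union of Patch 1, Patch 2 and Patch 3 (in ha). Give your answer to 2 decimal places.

101.31

By inclusion–exclusion:
Individual areas: |Patch 1| = 48, |Patch 2| = 30, |Patch 3| = 27.
|Patch 1∩Patch 2| = 2.5606.
|Patch 1∩Patch 3| = 0.
|Patch 2∩Patch 3| = 1.1323.
|Patch 1∩Patch 2∩Patch 3| = 0.
|Patch 1 ∪ Patch 2 ∪ Patch 3| = 105 − 3.6929 + 0 = 101.31.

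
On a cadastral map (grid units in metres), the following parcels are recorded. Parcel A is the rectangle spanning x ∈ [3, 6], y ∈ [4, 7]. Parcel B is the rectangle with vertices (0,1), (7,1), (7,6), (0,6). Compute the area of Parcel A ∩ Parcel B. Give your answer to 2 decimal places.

|Parcel A∩Parcel B|: x∈[3,6], y∈[4,6] → 3·2 = 6.

6.00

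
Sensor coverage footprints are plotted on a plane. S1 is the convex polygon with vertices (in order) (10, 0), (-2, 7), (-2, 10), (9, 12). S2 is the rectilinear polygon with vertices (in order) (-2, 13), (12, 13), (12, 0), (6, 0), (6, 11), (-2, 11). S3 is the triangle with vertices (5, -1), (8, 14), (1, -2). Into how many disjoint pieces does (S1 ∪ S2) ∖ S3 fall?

2

(S1 ∪ S2) ∖ S3 splits into 2 disjoint pieces (area 57.9335, area 70.1488).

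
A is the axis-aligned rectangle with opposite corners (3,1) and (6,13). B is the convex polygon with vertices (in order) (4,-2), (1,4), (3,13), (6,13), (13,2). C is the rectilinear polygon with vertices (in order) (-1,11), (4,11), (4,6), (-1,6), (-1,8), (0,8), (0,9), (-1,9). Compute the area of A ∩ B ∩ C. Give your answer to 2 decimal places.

The intersection is the polygon with vertices (3,11), (4,11), (4,6), (3,6).
By the shoelace formula its area is 5.00.

5.00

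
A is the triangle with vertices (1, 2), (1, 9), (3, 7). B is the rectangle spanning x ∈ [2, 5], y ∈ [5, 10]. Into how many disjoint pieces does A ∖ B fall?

A ∖ B is a single connected region.

1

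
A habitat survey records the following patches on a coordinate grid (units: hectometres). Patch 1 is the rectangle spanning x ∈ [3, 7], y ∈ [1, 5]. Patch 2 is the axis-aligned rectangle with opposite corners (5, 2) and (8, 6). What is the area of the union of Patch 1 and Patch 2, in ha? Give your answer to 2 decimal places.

By inclusion–exclusion:
Individual areas: |Patch 1| = 16, |Patch 2| = 12.
|Patch 1∩Patch 2|: x∈[5,7], y∈[2,5] → 2·3 = 6.
|Patch 1 ∪ Patch 2| = 28 − 6 = 22.00.

22.00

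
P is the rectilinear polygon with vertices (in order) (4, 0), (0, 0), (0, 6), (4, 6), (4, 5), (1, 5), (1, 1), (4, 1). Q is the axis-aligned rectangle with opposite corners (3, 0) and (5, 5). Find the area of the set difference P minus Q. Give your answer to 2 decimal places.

|P| = 12, |P∩Q| = 1.
|P ∖ Q| = |P| − |P∩Q| = 12 − 1 = 11.00.

11.00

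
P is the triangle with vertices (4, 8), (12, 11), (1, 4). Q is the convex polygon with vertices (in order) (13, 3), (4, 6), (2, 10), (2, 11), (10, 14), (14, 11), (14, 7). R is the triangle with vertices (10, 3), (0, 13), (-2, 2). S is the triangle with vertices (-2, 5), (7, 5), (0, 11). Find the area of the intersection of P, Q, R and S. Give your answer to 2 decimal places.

1.48

The intersection is the polygon with vertices (4,6), (3.4,7.2), (3.804,7.739), (5.113,6.617), (4.094,5.969).
By the shoelace formula its area is 1.48.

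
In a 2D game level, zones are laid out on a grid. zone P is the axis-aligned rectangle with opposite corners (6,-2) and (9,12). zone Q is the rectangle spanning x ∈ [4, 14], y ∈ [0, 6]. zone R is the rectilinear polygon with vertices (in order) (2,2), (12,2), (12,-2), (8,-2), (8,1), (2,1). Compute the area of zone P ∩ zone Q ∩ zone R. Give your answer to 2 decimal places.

4.00

The intersection is the polygon with vertices (8,0), (8,1), (6,1), (6,2), (9,2), (9,0).
By the shoelace formula its area is 4.00.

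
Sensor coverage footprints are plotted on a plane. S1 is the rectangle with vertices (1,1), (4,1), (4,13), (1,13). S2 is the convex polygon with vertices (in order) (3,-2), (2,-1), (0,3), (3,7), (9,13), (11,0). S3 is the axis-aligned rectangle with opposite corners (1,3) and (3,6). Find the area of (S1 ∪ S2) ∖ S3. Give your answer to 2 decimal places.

109.67

|S1 ∪ S2| = 115.6667.
|(S1 ∪ S2) ∩ S3| = 6.
|(S1 ∪ S2) ∖ S3| = 115.6667 − 6 = 109.67.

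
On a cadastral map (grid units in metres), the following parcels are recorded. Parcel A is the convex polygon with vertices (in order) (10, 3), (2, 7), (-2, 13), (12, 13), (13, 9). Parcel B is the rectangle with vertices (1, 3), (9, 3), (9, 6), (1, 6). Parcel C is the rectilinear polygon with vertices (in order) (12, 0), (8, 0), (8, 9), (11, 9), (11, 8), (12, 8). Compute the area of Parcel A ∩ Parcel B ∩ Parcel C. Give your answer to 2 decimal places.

2.25

The intersection is the polygon with vertices (9,6), (9,3.5), (8,4), (8,6).
By the shoelace formula its area is 2.25.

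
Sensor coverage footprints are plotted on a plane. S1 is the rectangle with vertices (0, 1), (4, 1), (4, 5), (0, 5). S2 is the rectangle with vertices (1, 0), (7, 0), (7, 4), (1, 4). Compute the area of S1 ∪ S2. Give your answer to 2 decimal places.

By inclusion–exclusion:
Individual areas: |S1| = 16, |S2| = 24.
|S1∩S2|: x∈[1,4], y∈[1,4] → 3·3 = 9.
|S1 ∪ S2| = 40 − 9 = 31.00.

31.00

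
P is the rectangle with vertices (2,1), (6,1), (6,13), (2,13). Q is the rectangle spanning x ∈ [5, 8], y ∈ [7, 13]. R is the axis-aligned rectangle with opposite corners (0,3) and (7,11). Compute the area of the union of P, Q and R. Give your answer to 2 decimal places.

80.00

By inclusion–exclusion:
Individual areas: |P| = 48, |Q| = 18, |R| = 56.
|P∩Q|: x∈[5,6], y∈[7,13] → 1·6 = 6.
|P∩R|: x∈[2,6], y∈[3,11] → 4·8 = 32.
|Q∩R|: x∈[5,7], y∈[7,11] → 2·4 = 8.
|P∩Q∩R| = 4.
|P ∪ Q ∪ R| = 122 − 46 + 4 = 80.00.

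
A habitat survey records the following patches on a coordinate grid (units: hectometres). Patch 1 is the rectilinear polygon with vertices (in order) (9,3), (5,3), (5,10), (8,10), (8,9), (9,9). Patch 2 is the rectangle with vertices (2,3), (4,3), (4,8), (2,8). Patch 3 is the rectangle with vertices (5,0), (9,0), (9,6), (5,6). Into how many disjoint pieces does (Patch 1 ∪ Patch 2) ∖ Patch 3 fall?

2

(Patch 1 ∪ Patch 2) ∖ Patch 3 splits into 2 disjoint pieces (area 15, area 10).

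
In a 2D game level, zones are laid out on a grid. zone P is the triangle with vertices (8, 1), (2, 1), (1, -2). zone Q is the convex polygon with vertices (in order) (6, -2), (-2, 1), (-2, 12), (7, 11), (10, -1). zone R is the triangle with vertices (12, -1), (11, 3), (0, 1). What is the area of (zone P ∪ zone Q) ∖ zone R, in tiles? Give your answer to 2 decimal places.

|zone P ∪ zone Q| = 130.1667.
|(zone P ∪ zone Q) ∩ zone R| = 15.6957.
|(zone P ∪ zone Q) ∖ zone R| = 130.1667 − 15.6957 = 114.47.

114.47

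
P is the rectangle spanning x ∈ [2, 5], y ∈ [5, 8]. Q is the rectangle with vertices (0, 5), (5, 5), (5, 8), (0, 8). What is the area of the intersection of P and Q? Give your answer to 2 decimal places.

|P∩Q|: x∈[2,5], y∈[5,8] → 3·3 = 9.

9.00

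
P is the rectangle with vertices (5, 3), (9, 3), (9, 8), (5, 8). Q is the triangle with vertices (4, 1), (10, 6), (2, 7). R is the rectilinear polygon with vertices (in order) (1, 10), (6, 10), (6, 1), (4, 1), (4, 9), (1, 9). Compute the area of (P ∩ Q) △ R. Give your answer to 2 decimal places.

|P ∩ Q| = 10.6833.
|(P ∩ Q) ∩ R| = 3.5625.
|(P ∩ Q) △ R| = 10.6833 + 21 − 7.125 = 24.56.

24.56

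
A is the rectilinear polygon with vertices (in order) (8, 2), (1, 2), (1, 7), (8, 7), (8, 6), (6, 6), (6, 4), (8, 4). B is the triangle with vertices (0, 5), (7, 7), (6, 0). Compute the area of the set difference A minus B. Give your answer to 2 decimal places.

12.17

|A| = 31, |A∩B| = 18.8262.
|A ∖ B| = |A| − |A∩B| = 31 − 18.8262 = 12.17.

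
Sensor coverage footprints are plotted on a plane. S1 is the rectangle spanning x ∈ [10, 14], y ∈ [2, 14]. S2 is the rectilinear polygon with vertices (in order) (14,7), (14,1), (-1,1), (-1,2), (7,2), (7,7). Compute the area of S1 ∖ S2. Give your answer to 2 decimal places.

28.00

|S1| = 48, |S1∩S2| = 20.
|S1 ∖ S2| = |S1| − |S1∩S2| = 48 − 20 = 28.00.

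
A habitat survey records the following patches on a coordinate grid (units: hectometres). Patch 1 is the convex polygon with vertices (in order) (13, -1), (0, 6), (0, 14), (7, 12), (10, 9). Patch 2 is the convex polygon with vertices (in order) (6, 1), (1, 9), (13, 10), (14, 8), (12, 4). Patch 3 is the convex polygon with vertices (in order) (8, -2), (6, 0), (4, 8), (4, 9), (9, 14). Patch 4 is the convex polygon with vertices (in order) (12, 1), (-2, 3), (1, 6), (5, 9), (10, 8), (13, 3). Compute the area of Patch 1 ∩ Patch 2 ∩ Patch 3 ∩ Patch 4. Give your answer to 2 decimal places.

23.93

The intersection is the polygon with vertices (8.258,2.129), (7.704,1.852), (5.2,3.2), (4,8), (4,8.25), (5,9), (8.642,8.272).
By the shoelace formula its area is 23.93.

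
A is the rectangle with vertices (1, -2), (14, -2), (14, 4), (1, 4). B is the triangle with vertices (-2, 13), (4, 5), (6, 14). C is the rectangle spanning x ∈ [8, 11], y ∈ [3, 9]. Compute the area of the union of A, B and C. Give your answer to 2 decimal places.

128.00

By inclusion–exclusion:
Individual areas: |A| = 78, |B| = 35, |C| = 18.
|A∩B| = 0.
|A∩C|: x∈[8,11], y∈[3,4] → 3·1 = 3.
|B∩C| = 0.
|A∩B∩C| = 0.
|A ∪ B ∪ C| = 131 − 3 + 0 = 128.00.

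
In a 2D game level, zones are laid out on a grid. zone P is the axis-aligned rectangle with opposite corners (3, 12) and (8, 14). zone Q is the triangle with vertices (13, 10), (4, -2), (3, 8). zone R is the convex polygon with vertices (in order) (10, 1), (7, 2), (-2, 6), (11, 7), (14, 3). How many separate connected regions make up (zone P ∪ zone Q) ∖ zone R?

3

(zone P ∪ zone Q) ∖ zone R splits into 3 disjoint pieces (area 10, area 18.9545, area 9.4884).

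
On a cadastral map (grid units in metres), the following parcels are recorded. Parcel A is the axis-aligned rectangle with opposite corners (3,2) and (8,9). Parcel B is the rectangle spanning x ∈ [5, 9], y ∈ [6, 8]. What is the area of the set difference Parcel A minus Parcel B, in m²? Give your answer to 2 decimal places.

29.00

|Parcel A∩Parcel B|: x∈[5,8], y∈[6,8] → 3·2 = 6.
|Parcel A| = 35.
|Parcel A ∖ Parcel B| = |Parcel A| − |Parcel A∩Parcel B| = 35 − 6 = 29.00.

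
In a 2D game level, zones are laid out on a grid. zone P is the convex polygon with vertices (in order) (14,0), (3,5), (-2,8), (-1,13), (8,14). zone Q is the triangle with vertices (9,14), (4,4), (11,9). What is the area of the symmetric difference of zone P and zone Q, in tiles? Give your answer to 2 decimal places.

100.24

|zone P| = 114, |zone Q| = 22.5, |zone P∩zone Q| = 18.128.
|zone P △ zone Q| = |zone P| + |zone Q| − 2·|zone P∩zone Q| = 114 + 22.5 − 36.2561 = 100.24.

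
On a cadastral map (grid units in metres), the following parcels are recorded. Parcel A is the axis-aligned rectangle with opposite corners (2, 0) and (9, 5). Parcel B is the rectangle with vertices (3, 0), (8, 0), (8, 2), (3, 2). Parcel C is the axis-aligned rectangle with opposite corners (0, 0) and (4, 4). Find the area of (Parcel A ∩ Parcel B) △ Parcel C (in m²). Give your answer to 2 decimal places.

|Parcel A ∩ Parcel B| = 10.
|(Parcel A ∩ Parcel B) ∩ Parcel C| = 2.
|(Parcel A ∩ Parcel B) △ Parcel C| = 10 + 16 − 4 = 22.00.

22.00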